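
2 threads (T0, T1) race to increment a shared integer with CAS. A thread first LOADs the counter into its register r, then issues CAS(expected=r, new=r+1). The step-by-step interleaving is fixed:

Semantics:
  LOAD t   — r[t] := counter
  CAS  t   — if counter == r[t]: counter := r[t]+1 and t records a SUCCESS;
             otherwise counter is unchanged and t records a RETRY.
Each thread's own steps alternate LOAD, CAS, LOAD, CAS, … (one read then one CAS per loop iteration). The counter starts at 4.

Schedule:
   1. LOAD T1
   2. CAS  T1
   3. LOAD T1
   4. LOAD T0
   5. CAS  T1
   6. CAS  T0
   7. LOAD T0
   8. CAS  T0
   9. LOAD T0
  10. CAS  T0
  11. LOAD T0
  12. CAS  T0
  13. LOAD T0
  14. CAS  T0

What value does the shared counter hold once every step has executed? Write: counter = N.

step 1: T1 LOAD ⇒ load; ctr=4 reg=4
step 2: T1 CAS ⇒ ok; ctr=5 reg=4
step 3: T1 LOAD ⇒ load; ctr=5 reg=5
step 4: T0 LOAD ⇒ load; ctr=5 reg=5
step 5: T1 CAS ⇒ ok; ctr=6 reg=5
step 6: T0 CAS ⇒ retry; ctr=6 reg=5
step 7: T0 LOAD ⇒ load; ctr=6 reg=6
step 8: T0 CAS ⇒ ok; ctr=7 reg=6
step 9: T0 LOAD ⇒ load; ctr=7 reg=7
step 10: T0 CAS ⇒ ok; ctr=8 reg=7
step 11: T0 LOAD ⇒ load; ctr=8 reg=8
step 12: T0 CAS ⇒ ok; ctr=9 reg=8
step 13: T0 LOAD ⇒ load; ctr=9 reg=9
step 14: T0 CAS ⇒ ok; ctr=10 reg=9

counter = 10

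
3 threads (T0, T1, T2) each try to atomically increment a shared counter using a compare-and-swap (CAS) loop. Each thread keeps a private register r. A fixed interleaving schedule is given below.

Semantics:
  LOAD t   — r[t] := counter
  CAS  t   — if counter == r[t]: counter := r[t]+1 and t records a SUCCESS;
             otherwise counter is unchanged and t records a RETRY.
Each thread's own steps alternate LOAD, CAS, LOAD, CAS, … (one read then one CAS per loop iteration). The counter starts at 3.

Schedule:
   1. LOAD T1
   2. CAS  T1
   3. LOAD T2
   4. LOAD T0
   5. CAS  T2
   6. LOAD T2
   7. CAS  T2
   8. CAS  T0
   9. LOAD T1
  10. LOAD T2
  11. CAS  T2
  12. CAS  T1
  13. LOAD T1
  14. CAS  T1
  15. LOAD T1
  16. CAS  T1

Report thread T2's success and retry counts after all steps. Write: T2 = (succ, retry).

T2 = (3, 0)

   1) LOAD T1:  M=3  r_T1=3
   2) CAS  T1:  M=4  r_T1=3 ✓
   3) LOAD T2:  M=4  r_T2=4
   4) LOAD T0:  M=4  r_T0=4
   5) CAS  T2:  M=5  r_T2=4 ✓
   6) LOAD T2:  M=5  r_T2=5
   7) CAS  T2:  M=6  r_T2=5 ✓
   8) CAS  T0:  M=6  r_T0=4 ✗
   9) LOAD T1:  M=6  r_T1=6
  10) LOAD T2:  M=6  r_T2=6
  11) CAS  T2:  M=7  r_T2=6 ✓
  12) CAS  T1:  M=7  r_T1=6 ✗
  13) LOAD T1:  M=7  r_T1=7
  14) CAS  T1:  M=8  r_T1=7 ✓
  15) LOAD T1:  M=8  r_T1=8
  16) CAS  T1:  M=9  r_T1=8 ✓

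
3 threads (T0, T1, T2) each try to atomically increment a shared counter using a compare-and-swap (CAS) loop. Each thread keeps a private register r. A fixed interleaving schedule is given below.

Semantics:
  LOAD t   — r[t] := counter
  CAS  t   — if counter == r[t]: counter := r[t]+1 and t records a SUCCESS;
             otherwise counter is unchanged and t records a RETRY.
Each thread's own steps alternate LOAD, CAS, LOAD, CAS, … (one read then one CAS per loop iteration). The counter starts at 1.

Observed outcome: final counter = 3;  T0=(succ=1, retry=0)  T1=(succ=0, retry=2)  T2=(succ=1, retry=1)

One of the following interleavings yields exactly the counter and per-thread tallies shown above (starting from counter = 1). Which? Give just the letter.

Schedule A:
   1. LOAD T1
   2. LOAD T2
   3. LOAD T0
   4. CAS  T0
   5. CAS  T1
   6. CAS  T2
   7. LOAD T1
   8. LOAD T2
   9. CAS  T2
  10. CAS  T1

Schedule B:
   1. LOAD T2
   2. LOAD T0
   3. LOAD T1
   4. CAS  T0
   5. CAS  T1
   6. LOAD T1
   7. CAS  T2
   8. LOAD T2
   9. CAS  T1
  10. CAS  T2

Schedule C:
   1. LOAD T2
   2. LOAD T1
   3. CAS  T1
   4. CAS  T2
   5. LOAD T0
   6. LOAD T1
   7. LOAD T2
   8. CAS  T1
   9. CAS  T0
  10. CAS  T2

Tracing schedule A:
[1] T1.load  rd  (counter 1, T1.r 1)
[2] T2.load  rd  (counter 1, T2.r 1)
[3] T0.load  rd  (counter 1, T0.r 1)
[4] T0.cas  hit  (counter 2, T0.r 1)
[5] T1.cas  miss  (counter 2, T1.r 1)
[6] T2.cas  miss  (counter 2, T2.r 1)
[7] T1.load  rd  (counter 2, T1.r 2)
[8] T2.load  rd  (counter 2, T2.r 2)
[9] T2.cas  hit  (counter 3, T2.r 2)
[10] T1.cas  miss  (counter 3, T1.r 2)

A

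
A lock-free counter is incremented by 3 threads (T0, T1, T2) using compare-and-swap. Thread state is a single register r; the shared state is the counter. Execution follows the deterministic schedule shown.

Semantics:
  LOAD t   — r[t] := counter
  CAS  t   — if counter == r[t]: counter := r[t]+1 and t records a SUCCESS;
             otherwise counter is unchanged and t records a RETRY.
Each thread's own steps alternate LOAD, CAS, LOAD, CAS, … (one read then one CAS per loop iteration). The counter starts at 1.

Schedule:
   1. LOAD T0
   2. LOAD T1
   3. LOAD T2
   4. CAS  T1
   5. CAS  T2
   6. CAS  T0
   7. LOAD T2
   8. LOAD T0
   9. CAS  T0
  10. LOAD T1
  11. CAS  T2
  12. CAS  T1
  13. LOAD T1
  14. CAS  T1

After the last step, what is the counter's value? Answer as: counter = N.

T0 LOAD — after: cnt=1, r=1 — load
T1 LOAD — after: cnt=1, r=1 — load
T2 LOAD — after: cnt=1, r=1 — load
T1 CAS — after: cnt=2, r=1 — ok
T2 CAS — after: cnt=2, r=1 — retry
T0 CAS — after: cnt=2, r=1 — retry
T2 LOAD — after: cnt=2, r=2 — load
T0 LOAD — after: cnt=2, r=2 — load
T0 CAS — after: cnt=3, r=2 — ok
T1 LOAD — after: cnt=3, r=3 — load
T2 CAS — after: cnt=3, r=2 — retry
T1 CAS — after: cnt=4, r=3 — ok
T1 LOAD — after: cnt=4, r=4 — load
T1 CAS — after: cnt=5, r=4 — ok

counter = 5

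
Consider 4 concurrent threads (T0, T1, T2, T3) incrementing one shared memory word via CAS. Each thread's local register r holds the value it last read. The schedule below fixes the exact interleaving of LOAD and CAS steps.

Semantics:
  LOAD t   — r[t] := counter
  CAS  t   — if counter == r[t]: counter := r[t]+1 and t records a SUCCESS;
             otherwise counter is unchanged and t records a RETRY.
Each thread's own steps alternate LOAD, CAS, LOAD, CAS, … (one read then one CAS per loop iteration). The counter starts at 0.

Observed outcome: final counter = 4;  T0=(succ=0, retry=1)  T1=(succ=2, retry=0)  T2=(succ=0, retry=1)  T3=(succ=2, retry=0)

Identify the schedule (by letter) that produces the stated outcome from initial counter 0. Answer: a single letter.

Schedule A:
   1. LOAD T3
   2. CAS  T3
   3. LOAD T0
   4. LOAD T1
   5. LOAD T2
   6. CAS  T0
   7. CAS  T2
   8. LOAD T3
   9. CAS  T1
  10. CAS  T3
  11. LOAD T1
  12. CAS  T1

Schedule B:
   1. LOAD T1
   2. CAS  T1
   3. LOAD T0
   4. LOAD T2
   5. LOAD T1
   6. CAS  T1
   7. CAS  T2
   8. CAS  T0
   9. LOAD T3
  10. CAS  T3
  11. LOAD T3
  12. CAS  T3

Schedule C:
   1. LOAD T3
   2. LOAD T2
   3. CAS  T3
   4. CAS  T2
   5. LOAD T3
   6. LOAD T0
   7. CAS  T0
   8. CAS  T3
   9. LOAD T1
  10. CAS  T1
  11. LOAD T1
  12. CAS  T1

B

Tracing schedule B:
T1 LOAD — after: cnt=0, r=0 — load
T1 CAS — after: cnt=1, r=0 — ok
T0 LOAD — after: cnt=1, r=1 — load
T2 LOAD — after: cnt=1, r=1 — load
T1 LOAD — after: cnt=1, r=1 — load
T1 CAS — after: cnt=2, r=1 — ok
T2 CAS — after: cnt=2, r=1 — retry
T0 CAS — after: cnt=2, r=1 — retry
T3 LOAD — after: cnt=2, r=2 — load
T3 CAS — after: cnt=3, r=2 — ok
T3 LOAD — after: cnt=3, r=3 — load
T3 CAS — after: cnt=4, r=3 — ok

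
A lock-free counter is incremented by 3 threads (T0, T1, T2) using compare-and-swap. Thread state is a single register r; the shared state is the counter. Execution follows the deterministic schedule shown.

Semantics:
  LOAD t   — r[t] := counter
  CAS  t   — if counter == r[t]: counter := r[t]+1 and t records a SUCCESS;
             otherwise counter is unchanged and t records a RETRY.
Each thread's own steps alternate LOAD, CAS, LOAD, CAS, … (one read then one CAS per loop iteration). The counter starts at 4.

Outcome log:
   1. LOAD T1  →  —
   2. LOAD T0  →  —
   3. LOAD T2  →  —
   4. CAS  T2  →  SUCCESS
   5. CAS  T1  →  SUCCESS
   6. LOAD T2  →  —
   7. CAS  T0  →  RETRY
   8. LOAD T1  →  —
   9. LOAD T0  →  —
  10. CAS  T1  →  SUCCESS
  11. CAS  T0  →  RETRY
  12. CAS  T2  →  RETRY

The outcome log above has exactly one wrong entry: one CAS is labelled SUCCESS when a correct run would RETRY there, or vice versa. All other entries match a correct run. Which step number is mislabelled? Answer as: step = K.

Reference trace:
T1 LOAD — after: cnt=4, r=4 — load
T0 LOAD — after: cnt=4, r=4 — load
T2 LOAD — after: cnt=4, r=4 — load
T2 CAS — after: cnt=5, r=4 — ok
T1 CAS — after: cnt=5, r=4 — retry
T2 LOAD — after: cnt=5, r=5 — load
T0 CAS — after: cnt=5, r=4 — retry
T1 LOAD — after: cnt=5, r=5 — load
T0 LOAD — after: cnt=5, r=5 — load
T1 CAS — after: cnt=6, r=5 — ok
T0 CAS — after: cnt=6, r=5 — retry
T2 CAS — after: cnt=6, r=5 — retry
Flip is step 5.

step = 5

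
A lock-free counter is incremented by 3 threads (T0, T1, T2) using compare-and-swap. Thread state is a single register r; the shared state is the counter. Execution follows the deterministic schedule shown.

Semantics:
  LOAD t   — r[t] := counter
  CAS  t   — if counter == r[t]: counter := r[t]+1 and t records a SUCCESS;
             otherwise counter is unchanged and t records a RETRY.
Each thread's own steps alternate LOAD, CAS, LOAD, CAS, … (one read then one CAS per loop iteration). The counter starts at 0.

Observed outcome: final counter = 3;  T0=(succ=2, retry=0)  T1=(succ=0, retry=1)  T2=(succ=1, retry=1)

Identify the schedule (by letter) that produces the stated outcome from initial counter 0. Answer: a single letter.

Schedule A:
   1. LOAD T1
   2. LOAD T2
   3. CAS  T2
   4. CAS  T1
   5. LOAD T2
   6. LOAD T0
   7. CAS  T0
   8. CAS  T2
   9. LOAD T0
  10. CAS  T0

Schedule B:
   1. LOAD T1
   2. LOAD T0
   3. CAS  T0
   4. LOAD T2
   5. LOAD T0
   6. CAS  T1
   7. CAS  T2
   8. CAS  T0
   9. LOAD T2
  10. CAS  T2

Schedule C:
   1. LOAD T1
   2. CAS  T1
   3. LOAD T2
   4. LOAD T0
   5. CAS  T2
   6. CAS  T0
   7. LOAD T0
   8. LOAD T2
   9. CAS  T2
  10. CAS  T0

A

Tracing schedule A:
   1) LOAD T1:  M=0  r_T1=0
   2) LOAD T2:  M=0  r_T2=0
   3) CAS  T2:  M=1  r_T2=0 ✓
   4) CAS  T1:  M=1  r_T1=0 ✗
   5) LOAD T2:  M=1  r_T2=1
   6) LOAD T0:  M=1  r_T0=1
   7) CAS  T0:  M=2  r_T0=1 ✓
   8) CAS  T2:  M=2  r_T2=1 ✗
   9) LOAD T0:  M=2  r_T0=2
  10) CAS  T0:  M=3  r_T0=2 ✓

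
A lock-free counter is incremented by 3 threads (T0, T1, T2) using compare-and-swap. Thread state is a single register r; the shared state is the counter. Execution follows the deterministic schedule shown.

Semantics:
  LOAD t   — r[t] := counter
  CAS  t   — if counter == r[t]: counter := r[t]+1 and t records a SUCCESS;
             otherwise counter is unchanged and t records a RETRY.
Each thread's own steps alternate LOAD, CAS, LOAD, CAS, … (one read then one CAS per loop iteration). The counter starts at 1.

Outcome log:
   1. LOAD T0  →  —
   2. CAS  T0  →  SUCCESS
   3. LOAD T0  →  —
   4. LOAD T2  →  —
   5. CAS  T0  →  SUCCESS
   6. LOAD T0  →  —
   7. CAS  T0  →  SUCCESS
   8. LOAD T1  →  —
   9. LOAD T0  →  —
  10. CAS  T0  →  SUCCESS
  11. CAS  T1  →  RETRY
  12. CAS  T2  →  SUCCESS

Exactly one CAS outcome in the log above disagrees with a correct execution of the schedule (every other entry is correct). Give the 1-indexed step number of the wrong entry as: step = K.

step = 12

Reference trace:
   1) LOAD T0:  M=1  r_T0=1
   2) CAS  T0:  M=2  r_T0=1 ✓
   3) LOAD T0:  M=2  r_T0=2
   4) LOAD T2:  M=2  r_T2=2
   5) CAS  T0:  M=3  r_T0=2 ✓
   6) LOAD T0:  M=3  r_T0=3
   7) CAS  T0:  M=4  r_T0=3 ✓
   8) LOAD T1:  M=4  r_T1=4
   9) LOAD T0:  M=4  r_T0=4
  10) CAS  T0:  M=5  r_T0=4 ✓
  11) CAS  T1:  M=5  r_T1=4 ✗
  12) CAS  T2:  M=5  r_T2=2 ✗
Log disagrees first at step 12.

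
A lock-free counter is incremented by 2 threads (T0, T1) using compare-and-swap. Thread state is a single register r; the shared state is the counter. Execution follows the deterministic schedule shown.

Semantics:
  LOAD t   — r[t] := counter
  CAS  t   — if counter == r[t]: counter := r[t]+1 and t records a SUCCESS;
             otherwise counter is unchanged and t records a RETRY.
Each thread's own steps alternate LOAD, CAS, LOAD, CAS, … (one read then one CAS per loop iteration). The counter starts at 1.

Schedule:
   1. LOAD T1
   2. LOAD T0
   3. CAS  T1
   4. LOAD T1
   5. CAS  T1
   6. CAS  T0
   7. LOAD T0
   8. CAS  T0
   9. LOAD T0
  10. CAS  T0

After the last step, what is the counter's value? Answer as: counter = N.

[1] T1.load  rd  (counter 1, T1.r 1)
[2] T0.load  rd  (counter 1, T0.r 1)
[3] T1.cas  hit  (counter 2, T1.r 1)
[4] T1.load  rd  (counter 2, T1.r 2)
[5] T1.cas  hit  (counter 3, T1.r 2)
[6] T0.cas  miss  (counter 3, T0.r 1)
[7] T0.load  rd  (counter 3, T0.r 3)
[8] T0.cas  hit  (counter 4, T0.r 3)
[9] T0.load  rd  (counter 4, T0.r 4)
[10] T0.cas  hit  (counter 5, T0.r 4)

counter = 5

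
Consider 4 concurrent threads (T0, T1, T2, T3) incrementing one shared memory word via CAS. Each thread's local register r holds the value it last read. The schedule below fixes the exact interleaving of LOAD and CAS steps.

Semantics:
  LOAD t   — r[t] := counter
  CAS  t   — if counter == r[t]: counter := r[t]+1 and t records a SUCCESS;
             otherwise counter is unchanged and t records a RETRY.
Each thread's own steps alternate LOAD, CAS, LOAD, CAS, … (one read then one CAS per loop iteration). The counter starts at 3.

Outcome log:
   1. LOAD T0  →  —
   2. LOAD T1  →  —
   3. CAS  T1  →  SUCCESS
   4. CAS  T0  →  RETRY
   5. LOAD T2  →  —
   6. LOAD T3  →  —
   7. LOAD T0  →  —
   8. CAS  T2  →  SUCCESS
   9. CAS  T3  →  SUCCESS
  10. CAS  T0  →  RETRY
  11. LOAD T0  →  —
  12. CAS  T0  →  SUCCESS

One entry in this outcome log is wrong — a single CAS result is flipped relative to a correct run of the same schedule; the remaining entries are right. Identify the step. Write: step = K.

Reference trace:
1. LOAD T0 → mem=3 r[T0]=3 [LOAD]
2. LOAD T1 → mem=3 r[T1]=3 [LOAD]
3. CAS T1 → mem=4 r[T1]=3 [OK]
4. CAS T0 → mem=4 r[T0]=3 [RETRY]
5. LOAD T2 → mem=4 r[T2]=4 [LOAD]
6. LOAD T3 → mem=4 r[T3]=4 [LOAD]
7. LOAD T0 → mem=4 r[T0]=4 [LOAD]
8. CAS T2 → mem=5 r[T2]=4 [OK]
9. CAS T3 → mem=5 r[T3]=4 [RETRY]
10. CAS T0 → mem=5 r[T0]=4 [RETRY]
11. LOAD T0 → mem=5 r[T0]=5 [LOAD]
12. CAS T0 → mem=6 r[T0]=5 [OK]
Mismatch at 9.

step = 9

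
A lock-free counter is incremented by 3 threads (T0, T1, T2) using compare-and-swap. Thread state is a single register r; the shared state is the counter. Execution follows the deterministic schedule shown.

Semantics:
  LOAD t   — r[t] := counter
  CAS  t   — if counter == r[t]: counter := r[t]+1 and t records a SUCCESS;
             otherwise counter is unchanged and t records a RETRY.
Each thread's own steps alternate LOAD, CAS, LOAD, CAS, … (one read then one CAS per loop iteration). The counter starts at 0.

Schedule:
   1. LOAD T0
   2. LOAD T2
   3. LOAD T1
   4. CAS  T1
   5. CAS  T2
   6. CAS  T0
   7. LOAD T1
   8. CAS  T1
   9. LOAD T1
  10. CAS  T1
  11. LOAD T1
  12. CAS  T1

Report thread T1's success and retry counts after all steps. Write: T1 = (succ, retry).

T1 = (4, 0)

[1] T0.load  rd  (counter 0, T0.r 0)
[2] T2.load  rd  (counter 0, T2.r 0)
[3] T1.load  rd  (counter 0, T1.r 0)
[4] T1.cas  hit  (counter 1, T1.r 0)
[5] T2.cas  miss  (counter 1, T2.r 0)
[6] T0.cas  miss  (counter 1, T0.r 0)
[7] T1.load  rd  (counter 1, T1.r 1)
[8] T1.cas  hit  (counter 2, T1.r 1)
[9] T1.load  rd  (counter 2, T1.r 2)
[10] T1.cas  hit  (counter 3, T1.r 2)
[11] T1.load  rd  (counter 3, T1.r 3)
[12] T1.cas  hit  (counter 4, T1.r 3)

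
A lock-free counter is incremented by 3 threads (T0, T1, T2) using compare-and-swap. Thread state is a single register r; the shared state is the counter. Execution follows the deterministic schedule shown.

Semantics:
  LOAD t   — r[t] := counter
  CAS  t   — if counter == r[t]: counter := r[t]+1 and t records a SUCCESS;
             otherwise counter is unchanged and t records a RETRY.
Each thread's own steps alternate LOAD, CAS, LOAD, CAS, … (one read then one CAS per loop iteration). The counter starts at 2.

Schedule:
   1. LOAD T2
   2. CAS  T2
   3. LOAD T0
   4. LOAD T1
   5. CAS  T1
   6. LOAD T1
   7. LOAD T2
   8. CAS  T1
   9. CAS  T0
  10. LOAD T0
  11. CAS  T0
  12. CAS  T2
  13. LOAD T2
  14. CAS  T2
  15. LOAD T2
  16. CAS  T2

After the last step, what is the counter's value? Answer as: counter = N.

T2 LOAD — after: cnt=2, r=2 — load
T2 CAS — after: cnt=3, r=2 — ok
T0 LOAD — after: cnt=3, r=3 — load
T1 LOAD — after: cnt=3, r=3 — load
T1 CAS — after: cnt=4, r=3 — ok
T1 LOAD — after: cnt=4, r=4 — load
T2 LOAD — after: cnt=4, r=4 — load
T1 CAS — after: cnt=5, r=4 — ok
T0 CAS — after: cnt=5, r=3 — retry
T0 LOAD — after: cnt=5, r=5 — load
T0 CAS — after: cnt=6, r=5 — ok
T2 CAS — after: cnt=6, r=4 — retry
T2 LOAD — after: cnt=6, r=6 — load
T2 CAS — after: cnt=7, r=6 — ok
T2 LOAD — after: cnt=7, r=7 — load
T2 CAS — after: cnt=8, r=7 — ok

counter = 8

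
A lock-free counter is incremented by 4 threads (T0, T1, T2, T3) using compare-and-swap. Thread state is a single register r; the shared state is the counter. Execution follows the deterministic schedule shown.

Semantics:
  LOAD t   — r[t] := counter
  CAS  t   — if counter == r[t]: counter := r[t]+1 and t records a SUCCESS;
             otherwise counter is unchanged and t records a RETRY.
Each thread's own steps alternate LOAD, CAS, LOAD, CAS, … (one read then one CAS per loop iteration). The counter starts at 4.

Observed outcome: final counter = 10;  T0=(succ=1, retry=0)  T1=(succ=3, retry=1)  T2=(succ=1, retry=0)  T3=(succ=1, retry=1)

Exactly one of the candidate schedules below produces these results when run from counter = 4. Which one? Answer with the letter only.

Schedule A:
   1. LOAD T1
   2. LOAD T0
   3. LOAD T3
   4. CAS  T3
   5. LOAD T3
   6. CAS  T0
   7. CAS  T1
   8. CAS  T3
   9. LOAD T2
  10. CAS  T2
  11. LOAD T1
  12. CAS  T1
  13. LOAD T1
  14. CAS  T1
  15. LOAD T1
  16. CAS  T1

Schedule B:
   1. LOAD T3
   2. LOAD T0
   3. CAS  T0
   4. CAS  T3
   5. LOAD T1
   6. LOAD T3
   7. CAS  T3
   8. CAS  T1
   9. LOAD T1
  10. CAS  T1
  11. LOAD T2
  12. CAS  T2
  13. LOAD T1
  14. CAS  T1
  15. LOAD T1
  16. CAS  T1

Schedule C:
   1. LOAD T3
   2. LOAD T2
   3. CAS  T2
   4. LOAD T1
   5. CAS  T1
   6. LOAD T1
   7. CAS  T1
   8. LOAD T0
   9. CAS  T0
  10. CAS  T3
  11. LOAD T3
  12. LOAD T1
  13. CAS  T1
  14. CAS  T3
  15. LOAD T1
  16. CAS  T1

B

Run B:
#1 T3 reads 4
#2 T0 reads 4
#3 T0 CAS(4→5) writes; counter now 5
#4 T3 CAS(4→5) fails; counter now 5
#5 T1 reads 5
#6 T3 reads 5
#7 T3 CAS(5→6) writes; counter now 6
#8 T1 CAS(5→6) fails; counter now 6
#9 T1 reads 6
#10 T1 CAS(6→7) writes; counter now 7
#11 T2 reads 7
#12 T2 CAS(7→8) writes; counter now 8
#13 T1 reads 8
#14 T1 CAS(8→9) writes; counter now 9
#15 T1 reads 9
#16 T1 CAS(9→10) writes; counter now 10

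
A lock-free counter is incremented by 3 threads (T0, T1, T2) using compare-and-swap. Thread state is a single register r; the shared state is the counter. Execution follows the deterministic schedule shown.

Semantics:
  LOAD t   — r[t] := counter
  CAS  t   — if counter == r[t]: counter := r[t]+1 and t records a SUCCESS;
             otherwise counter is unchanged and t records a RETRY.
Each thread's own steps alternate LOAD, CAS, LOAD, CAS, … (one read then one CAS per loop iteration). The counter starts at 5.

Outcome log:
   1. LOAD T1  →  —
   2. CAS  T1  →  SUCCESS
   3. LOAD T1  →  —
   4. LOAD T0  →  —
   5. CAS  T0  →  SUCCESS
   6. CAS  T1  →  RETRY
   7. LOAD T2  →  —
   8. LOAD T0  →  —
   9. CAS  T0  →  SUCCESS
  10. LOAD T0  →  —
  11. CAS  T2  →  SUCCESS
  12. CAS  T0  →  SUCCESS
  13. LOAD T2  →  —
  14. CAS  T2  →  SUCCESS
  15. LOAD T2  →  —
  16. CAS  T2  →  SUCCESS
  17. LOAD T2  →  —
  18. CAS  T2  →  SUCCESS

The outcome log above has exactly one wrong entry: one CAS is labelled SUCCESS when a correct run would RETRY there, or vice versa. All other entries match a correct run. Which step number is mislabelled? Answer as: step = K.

Correct run:
step 1: T1 LOAD ⇒ load; ctr=5 reg=5
step 2: T1 CAS ⇒ ok; ctr=6 reg=5
step 3: T1 LOAD ⇒ load; ctr=6 reg=6
step 4: T0 LOAD ⇒ load; ctr=6 reg=6
step 5: T0 CAS ⇒ ok; ctr=7 reg=6
step 6: T1 CAS ⇒ retry; ctr=7 reg=6
step 7: T2 LOAD ⇒ load; ctr=7 reg=7
step 8: T0 LOAD ⇒ load; ctr=7 reg=7
step 9: T0 CAS ⇒ ok; ctr=8 reg=7
step 10: T0 LOAD ⇒ load; ctr=8 reg=8
step 11: T2 CAS ⇒ retry; ctr=8 reg=7
step 12: T0 CAS ⇒ ok; ctr=9 reg=8
step 13: T2 LOAD ⇒ load; ctr=9 reg=9
step 14: T2 CAS ⇒ ok; ctr=10 reg=9
step 15: T2 LOAD ⇒ load; ctr=10 reg=10
step 16: T2 CAS ⇒ ok; ctr=11 reg=10
step 17: T2 LOAD ⇒ load; ctr=11 reg=11
step 18: T2 CAS ⇒ ok; ctr=12 reg=11
Log disagrees first at step 11.

step = 11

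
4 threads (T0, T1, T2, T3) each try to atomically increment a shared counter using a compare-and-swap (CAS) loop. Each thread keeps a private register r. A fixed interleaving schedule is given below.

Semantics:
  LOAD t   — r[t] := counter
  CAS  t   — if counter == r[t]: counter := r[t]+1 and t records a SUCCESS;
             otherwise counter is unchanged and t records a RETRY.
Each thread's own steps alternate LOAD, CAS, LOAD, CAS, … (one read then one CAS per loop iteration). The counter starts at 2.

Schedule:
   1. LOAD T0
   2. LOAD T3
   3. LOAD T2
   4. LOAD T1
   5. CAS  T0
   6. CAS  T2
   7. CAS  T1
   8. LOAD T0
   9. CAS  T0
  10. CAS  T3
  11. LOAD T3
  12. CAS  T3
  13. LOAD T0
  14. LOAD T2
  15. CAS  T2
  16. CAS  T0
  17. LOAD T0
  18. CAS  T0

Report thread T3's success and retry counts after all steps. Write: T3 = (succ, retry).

   1) LOAD T0:  M=2  r_T0=2
   2) LOAD T3:  M=2  r_T3=2
   3) LOAD T2:  M=2  r_T2=2
   4) LOAD T1:  M=2  r_T1=2
   5) CAS  T0:  M=3  r_T0=2 ✓
   6) CAS  T2:  M=3  r_T2=2 ✗
   7) CAS  T1:  M=3  r_T1=2 ✗
   8) LOAD T0:  M=3  r_T0=3
   9) CAS  T0:  M=4  r_T0=3 ✓
  10) CAS  T3:  M=4  r_T3=2 ✗
  11) LOAD T3:  M=4  r_T3=4
  12) CAS  T3:  M=5  r_T3=4 ✓
  13) LOAD T0:  M=5  r_T0=5
  14) LOAD T2:  M=5  r_T2=5
  15) CAS  T2:  M=6  r_T2=5 ✓
  16) CAS  T0:  M=6  r_T0=5 ✗
  17) LOAD T0:  M=6  r_T0=6
  18) CAS  T0:  M=7  r_T0=6 ✓

T3 = (1, 1)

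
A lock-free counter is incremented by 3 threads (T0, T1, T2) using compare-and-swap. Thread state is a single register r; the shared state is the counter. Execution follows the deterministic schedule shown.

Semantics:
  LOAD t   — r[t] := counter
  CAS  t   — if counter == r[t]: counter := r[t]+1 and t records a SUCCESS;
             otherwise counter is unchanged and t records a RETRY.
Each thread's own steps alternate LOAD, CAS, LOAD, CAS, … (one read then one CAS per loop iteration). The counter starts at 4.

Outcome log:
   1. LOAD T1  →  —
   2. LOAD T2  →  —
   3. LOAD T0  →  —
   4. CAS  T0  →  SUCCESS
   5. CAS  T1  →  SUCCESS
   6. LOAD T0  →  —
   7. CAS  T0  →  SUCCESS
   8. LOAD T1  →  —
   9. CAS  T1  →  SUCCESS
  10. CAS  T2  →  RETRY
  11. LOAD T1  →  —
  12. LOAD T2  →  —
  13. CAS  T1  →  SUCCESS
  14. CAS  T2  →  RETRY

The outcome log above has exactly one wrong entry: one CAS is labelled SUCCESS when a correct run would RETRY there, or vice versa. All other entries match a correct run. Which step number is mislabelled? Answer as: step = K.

step = 5

Correct run:
[1] T1.load  rd  (counter 4, T1.r 4)
[2] T2.load  rd  (counter 4, T2.r 4)
[3] T0.load  rd  (counter 4, T0.r 4)
[4] T0.cas  hit  (counter 5, T0.r 4)
[5] T1.cas  miss  (counter 5, T1.r 4)
[6] T0.load  rd  (counter 5, T0.r 5)
[7] T0.cas  hit  (counter 6, T0.r 5)
[8] T1.load  rd  (counter 6, T1.r 6)
[9] T1.cas  hit  (counter 7, T1.r 6)
[10] T2.cas  miss  (counter 7, T2.r 4)
[11] T1.load  rd  (counter 7, T1.r 7)
[12] T2.load  rd  (counter 7, T2.r 7)
[13] T1.cas  hit  (counter 8, T1.r 7)
[14] T2.cas  miss  (counter 8, T2.r 7)
Mismatch at 5.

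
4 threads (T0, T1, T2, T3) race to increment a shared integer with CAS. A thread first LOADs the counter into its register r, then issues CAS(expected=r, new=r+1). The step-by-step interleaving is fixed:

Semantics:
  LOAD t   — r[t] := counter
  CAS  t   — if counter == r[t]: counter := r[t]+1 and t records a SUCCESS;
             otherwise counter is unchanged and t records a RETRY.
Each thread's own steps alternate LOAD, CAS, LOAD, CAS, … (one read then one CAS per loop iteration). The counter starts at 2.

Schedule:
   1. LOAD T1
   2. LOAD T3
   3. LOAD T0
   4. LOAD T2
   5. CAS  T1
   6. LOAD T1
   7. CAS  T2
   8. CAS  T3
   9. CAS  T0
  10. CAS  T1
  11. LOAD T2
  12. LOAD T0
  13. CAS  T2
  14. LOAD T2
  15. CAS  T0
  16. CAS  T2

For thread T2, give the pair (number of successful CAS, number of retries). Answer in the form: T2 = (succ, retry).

step 1: T1 LOAD ⇒ load; ctr=2 reg=2
step 2: T3 LOAD ⇒ load; ctr=2 reg=2
step 3: T0 LOAD ⇒ load; ctr=2 reg=2
step 4: T2 LOAD ⇒ load; ctr=2 reg=2
step 5: T1 CAS ⇒ ok; ctr=3 reg=2
step 6: T1 LOAD ⇒ load; ctr=3 reg=3
step 7: T2 CAS ⇒ retry; ctr=3 reg=2
step 8: T3 CAS ⇒ retry; ctr=3 reg=2
step 9: T0 CAS ⇒ retry; ctr=3 reg=2
step 10: T1 CAS ⇒ ok; ctr=4 reg=3
step 11: T2 LOAD ⇒ load; ctr=4 reg=4
step 12: T0 LOAD ⇒ load; ctr=4 reg=4
step 13: T2 CAS ⇒ ok; ctr=5 reg=4
step 14: T2 LOAD ⇒ load; ctr=5 reg=5
step 15: T0 CAS ⇒ retry; ctr=5 reg=4
step 16: T2 CAS ⇒ ok; ctr=6 reg=5

T2 = (2, 1)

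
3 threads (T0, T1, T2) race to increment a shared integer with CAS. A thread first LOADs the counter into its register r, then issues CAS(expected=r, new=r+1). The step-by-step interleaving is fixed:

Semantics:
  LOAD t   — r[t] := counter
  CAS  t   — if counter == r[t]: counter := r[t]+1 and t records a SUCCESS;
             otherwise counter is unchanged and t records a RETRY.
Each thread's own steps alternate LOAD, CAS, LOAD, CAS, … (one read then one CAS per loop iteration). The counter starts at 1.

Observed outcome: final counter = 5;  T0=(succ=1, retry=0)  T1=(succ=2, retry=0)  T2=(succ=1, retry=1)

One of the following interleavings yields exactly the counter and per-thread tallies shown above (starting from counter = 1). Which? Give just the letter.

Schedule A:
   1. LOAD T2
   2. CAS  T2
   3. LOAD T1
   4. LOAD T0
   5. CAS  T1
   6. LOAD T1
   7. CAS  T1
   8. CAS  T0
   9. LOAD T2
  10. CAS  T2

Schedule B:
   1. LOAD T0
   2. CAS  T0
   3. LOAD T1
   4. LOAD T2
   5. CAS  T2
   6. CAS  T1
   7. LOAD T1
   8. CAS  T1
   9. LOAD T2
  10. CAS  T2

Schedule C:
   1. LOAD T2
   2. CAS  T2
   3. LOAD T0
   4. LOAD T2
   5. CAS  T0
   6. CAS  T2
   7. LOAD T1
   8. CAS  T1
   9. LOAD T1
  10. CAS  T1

Tracing schedule C:
   1) LOAD T2:  M=1  r_T2=1
   2) CAS  T2:  M=2  r_T2=1 ✓
   3) LOAD T0:  M=2  r_T0=2
   4) LOAD T2:  M=2  r_T2=2
   5) CAS  T0:  M=3  r_T0=2 ✓
   6) CAS  T2:  M=3  r_T2=2 ✗
   7) LOAD T1:  M=3  r_T1=3
   8) CAS  T1:  M=4  r_T1=3 ✓
   9) LOAD T1:  M=4  r_T1=4
  10) CAS  T1:  M=5  r_T1=4 ✓

C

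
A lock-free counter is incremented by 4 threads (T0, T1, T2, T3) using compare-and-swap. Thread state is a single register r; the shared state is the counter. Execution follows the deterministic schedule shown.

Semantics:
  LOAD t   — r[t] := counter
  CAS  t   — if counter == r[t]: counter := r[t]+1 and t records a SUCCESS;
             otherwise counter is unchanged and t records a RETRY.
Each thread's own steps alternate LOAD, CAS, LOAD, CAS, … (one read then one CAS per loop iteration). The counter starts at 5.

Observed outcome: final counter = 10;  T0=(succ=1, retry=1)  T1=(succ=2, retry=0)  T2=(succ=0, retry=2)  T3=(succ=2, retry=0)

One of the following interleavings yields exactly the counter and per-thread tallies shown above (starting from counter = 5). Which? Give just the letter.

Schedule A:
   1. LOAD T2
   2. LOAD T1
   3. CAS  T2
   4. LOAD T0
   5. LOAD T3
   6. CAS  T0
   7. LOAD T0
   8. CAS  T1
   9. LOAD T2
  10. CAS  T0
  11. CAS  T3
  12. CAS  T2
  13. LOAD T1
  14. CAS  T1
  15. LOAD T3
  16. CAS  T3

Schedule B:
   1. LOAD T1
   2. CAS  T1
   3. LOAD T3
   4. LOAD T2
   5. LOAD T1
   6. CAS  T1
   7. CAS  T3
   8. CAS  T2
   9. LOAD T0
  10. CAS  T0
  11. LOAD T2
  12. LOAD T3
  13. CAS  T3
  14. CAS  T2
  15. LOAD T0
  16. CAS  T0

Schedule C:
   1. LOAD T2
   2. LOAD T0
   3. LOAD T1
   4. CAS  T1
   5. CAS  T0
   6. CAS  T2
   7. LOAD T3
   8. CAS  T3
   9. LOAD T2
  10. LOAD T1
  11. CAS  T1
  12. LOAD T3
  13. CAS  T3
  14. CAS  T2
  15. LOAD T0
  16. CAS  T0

Tracing schedule C:
[1] T2.load  rd  (counter 5, T2.r 5)
[2] T0.load  rd  (counter 5, T0.r 5)
[3] T1.load  rd  (counter 5, T1.r 5)
[4] T1.cas  hit  (counter 6, T1.r 5)
[5] T0.cas  miss  (counter 6, T0.r 5)
[6] T2.cas  miss  (counter 6, T2.r 5)
[7] T3.load  rd  (counter 6, T3.r 6)
[8] T3.cas  hit  (counter 7, T3.r 6)
[9] T2.load  rd  (counter 7, T2.r 7)
[10] T1.load  rd  (counter 7, T1.r 7)
[11] T1.cas  hit  (counter 8, T1.r 7)
[12] T3.load  rd  (counter 8, T3.r 8)
[13] T3.cas  hit  (counter 9, T3.r 8)
[14] T2.cas  miss  (counter 9, T2.r 7)
[15] T0.load  rd  (counter 9, T0.r 9)
[16] T0.cas  hit  (counter 10, T0.r 9)

C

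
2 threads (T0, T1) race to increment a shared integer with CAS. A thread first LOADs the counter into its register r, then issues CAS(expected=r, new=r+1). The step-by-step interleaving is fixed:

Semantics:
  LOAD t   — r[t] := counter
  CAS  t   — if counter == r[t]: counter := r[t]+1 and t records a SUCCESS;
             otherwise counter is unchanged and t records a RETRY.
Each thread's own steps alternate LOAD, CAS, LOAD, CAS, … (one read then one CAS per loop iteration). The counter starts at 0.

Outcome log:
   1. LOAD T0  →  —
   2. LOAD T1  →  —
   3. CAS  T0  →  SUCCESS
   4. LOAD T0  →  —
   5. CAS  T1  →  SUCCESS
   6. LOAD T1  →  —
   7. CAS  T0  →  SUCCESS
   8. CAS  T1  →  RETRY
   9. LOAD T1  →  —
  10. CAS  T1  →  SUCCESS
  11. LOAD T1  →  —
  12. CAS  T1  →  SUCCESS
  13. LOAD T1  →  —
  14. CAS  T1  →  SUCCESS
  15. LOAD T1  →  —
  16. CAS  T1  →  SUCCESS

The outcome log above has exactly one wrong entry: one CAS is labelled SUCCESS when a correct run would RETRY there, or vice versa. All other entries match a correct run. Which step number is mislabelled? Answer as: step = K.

Re-executing:
1. LOAD T0 → mem=0 r[T0]=0 [LOAD]
2. LOAD T1 → mem=0 r[T1]=0 [LOAD]
3. CAS T0 → mem=1 r[T0]=0 [OK]
4. LOAD T0 → mem=1 r[T0]=1 [LOAD]
5. CAS T1 → mem=1 r[T1]=0 [RETRY]
6. LOAD T1 → mem=1 r[T1]=1 [LOAD]
7. CAS T0 → mem=2 r[T0]=1 [OK]
8. CAS T1 → mem=2 r[T1]=1 [RETRY]
9. LOAD T1 → mem=2 r[T1]=2 [LOAD]
10. CAS T1 → mem=3 r[T1]=2 [OK]
11. LOAD T1 → mem=3 r[T1]=3 [LOAD]
12. CAS T1 → mem=4 r[T1]=3 [OK]
13. LOAD T1 → mem=4 r[T1]=4 [LOAD]
14. CAS T1 → mem=5 r[T1]=4 [OK]
15. LOAD T1 → mem=5 r[T1]=5 [LOAD]
16. CAS T1 → mem=6 r[T1]=5 [OK]
Mismatch at 5.

step = 5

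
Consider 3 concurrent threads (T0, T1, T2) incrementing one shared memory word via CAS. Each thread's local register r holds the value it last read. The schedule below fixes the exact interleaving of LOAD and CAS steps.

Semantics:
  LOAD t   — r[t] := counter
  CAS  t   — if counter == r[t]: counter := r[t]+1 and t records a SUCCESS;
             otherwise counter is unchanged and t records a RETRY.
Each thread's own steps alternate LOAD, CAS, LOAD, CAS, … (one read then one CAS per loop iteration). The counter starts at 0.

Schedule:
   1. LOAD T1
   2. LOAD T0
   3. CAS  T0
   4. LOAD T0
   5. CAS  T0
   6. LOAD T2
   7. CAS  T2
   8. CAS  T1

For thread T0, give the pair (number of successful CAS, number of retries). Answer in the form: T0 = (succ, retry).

[1] T1.load  rd  (counter 0, T1.r 0)
[2] T0.load  rd  (counter 0, T0.r 0)
[3] T0.cas  hit  (counter 1, T0.r 0)
[4] T0.load  rd  (counter 1, T0.r 1)
[5] T0.cas  hit  (counter 2, T0.r 1)
[6] T2.load  rd  (counter 2, T2.r 2)
[7] T2.cas  hit  (counter 3, T2.r 2)
[8] T1.cas  miss  (counter 3, T1.r 0)

T0 = (2, 0)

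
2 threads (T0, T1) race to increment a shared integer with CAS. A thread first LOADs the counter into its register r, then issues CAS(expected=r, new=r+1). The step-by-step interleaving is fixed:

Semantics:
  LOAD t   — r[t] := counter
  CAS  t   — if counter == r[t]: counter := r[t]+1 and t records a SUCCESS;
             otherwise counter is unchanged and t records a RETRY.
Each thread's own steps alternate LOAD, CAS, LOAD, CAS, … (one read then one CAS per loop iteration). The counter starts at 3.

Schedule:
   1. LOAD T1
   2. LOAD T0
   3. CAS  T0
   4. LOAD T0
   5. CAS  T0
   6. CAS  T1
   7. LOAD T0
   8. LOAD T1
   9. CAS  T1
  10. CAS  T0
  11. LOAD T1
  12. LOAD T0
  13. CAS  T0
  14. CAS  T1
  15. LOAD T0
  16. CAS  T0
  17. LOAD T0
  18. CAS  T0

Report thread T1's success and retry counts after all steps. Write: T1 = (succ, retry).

1. LOAD T1 → mem=3 r[T1]=3 [LOAD]
2. LOAD T0 → mem=3 r[T0]=3 [LOAD]
3. CAS T0 → mem=4 r[T0]=3 [OK]
4. LOAD T0 → mem=4 r[T0]=4 [LOAD]
5. CAS T0 → mem=5 r[T0]=4 [OK]
6. CAS T1 → mem=5 r[T1]=3 [RETRY]
7. LOAD T0 → mem=5 r[T0]=5 [LOAD]
8. LOAD T1 → mem=5 r[T1]=5 [LOAD]
9. CAS T1 → mem=6 r[T1]=5 [OK]
10. CAS T0 → mem=6 r[T0]=5 [RETRY]
11. LOAD T1 → mem=6 r[T1]=6 [LOAD]
12. LOAD T0 → mem=6 r[T0]=6 [LOAD]
13. CAS T0 → mem=7 r[T0]=6 [OK]
14. CAS T1 → mem=7 r[T1]=6 [RETRY]
15. LOAD T0 → mem=7 r[T0]=7 [LOAD]
16. CAS T0 → mem=8 r[T0]=7 [OK]
17. LOAD T0 → mem=8 r[T0]=8 [LOAD]
18. CAS T0 → mem=9 r[T0]=8 [OK]

T1 = (1, 2)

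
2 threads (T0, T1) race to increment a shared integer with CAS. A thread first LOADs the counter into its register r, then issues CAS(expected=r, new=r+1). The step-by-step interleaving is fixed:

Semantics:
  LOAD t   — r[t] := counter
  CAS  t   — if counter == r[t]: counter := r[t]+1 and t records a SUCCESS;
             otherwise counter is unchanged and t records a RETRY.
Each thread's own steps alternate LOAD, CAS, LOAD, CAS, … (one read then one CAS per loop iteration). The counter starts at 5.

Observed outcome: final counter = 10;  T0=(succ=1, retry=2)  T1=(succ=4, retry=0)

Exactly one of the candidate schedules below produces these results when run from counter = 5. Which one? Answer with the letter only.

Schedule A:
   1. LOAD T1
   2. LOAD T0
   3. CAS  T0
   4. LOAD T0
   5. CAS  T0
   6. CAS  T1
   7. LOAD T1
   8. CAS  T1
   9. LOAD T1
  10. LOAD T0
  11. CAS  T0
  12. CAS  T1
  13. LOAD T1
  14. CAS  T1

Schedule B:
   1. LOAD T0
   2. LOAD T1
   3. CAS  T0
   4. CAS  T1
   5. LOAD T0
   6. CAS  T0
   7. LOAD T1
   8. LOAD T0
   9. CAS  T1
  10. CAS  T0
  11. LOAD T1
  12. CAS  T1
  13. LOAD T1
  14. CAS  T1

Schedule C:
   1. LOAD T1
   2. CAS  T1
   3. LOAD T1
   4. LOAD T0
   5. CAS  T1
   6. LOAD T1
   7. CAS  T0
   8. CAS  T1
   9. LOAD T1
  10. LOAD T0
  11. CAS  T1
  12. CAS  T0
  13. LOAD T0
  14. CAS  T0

Run C:
T1 LOAD — after: cnt=5, r=5 — load
T1 CAS — after: cnt=6, r=5 — ok
T1 LOAD — after: cnt=6, r=6 — load
T0 LOAD — after: cnt=6, r=6 — load
T1 CAS — after: cnt=7, r=6 — ok
T1 LOAD — after: cnt=7, r=7 — load
T0 CAS — after: cnt=7, r=6 — retry
T1 CAS — after: cnt=8, r=7 — ok
T1 LOAD — after: cnt=8, r=8 — load
T0 LOAD — after: cnt=8, r=8 — load
T1 CAS — after: cnt=9, r=8 — ok
T0 CAS — after: cnt=9, r=8 — retry
T0 LOAD — after: cnt=9, r=9 — load
T0 CAS — after: cnt=10, r=9 — ok

C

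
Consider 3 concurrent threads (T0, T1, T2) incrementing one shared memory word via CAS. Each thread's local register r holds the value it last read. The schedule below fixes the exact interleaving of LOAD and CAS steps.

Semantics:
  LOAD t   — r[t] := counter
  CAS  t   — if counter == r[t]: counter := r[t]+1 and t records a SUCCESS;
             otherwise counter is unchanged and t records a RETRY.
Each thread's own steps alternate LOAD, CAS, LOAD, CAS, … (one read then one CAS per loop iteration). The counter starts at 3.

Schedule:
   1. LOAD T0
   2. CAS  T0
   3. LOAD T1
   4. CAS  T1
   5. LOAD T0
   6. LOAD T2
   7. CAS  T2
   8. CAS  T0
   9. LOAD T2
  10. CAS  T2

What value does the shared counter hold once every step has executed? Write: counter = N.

   1) LOAD T0:  M=3  r_T0=3
   2) CAS  T0:  M=4  r_T0=3 ✓
   3) LOAD T1:  M=4  r_T1=4
   4) CAS  T1:  M=5  r_T1=4 ✓
   5) LOAD T0:  M=5  r_T0=5
   6) LOAD T2:  M=5  r_T2=5
   7) CAS  T2:  M=6  r_T2=5 ✓
   8) CAS  T0:  M=6  r_T0=5 ✗
   9) LOAD T2:  M=6  r_T2=6
  10) CAS  T2:  M=7  r_T2=6 ✓

counter = 7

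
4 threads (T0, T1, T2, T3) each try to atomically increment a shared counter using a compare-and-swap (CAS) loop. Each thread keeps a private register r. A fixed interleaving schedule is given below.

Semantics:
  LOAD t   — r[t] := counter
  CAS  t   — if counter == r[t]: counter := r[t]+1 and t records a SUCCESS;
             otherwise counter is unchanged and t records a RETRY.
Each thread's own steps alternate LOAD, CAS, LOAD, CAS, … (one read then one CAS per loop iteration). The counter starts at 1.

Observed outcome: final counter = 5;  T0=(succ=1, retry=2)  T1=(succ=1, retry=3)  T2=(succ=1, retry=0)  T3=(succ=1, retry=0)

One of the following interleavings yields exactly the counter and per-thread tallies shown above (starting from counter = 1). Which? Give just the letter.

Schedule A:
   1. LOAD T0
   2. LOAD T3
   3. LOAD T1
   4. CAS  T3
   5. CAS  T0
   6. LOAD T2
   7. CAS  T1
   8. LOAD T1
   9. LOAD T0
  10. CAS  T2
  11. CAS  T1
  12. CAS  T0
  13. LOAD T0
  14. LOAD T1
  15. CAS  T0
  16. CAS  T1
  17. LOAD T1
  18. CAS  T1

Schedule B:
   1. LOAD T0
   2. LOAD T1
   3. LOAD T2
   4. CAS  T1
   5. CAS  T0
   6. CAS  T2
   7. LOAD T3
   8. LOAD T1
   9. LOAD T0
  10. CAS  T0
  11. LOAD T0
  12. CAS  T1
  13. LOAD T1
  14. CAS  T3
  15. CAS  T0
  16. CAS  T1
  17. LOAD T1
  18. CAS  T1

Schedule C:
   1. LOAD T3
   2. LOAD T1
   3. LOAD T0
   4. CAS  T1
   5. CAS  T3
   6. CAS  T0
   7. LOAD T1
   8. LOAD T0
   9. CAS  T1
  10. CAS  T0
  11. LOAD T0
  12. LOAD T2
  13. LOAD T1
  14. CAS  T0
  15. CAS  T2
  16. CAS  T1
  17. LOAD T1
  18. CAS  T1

Simulating candidate A:
#1 T0 reads 1
#2 T3 reads 1
#3 T1 reads 1
#4 T3 CAS(1→2) writes; counter now 2
#5 T0 CAS(1→2) fails; counter now 2
#6 T2 reads 2
#7 T1 CAS(1→2) fails; counter now 2
#8 T1 reads 2
#9 T0 reads 2
#10 T2 CAS(2→3) writes; counter now 3
#11 T1 CAS(2→3) fails; counter now 3
#12 T0 CAS(2→3) fails; counter now 3
#13 T0 reads 3
#14 T1 reads 3
#15 T0 CAS(3→4) writes; counter now 4
#16 T1 CAS(3→4) fails; counter now 4
#17 T1 reads 4
#18 T1 CAS(4→5) writes; counter now 5

A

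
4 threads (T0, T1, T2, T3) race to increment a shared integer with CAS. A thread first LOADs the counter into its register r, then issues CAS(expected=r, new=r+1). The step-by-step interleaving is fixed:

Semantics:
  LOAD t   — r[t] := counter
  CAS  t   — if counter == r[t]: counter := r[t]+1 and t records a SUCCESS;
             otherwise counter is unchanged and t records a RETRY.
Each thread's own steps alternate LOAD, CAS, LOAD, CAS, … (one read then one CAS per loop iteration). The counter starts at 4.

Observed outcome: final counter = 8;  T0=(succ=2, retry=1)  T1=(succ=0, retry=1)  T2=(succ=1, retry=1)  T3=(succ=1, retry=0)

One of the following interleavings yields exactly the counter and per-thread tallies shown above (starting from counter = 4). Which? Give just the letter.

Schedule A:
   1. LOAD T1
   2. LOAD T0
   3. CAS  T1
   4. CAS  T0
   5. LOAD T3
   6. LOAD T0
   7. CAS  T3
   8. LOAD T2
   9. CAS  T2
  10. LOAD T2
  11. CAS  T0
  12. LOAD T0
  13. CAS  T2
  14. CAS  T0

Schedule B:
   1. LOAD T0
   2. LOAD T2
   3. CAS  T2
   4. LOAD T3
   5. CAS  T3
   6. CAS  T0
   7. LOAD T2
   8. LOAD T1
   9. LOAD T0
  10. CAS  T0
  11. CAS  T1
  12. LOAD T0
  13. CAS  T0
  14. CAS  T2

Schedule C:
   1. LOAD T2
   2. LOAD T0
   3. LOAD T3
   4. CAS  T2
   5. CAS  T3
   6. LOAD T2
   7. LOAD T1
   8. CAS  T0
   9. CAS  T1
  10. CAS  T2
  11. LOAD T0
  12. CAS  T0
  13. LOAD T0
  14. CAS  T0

Run B:
   1) LOAD T0:  M=4  r_T0=4
   2) LOAD T2:  M=4  r_T2=4
   3) CAS  T2:  M=5  r_T2=4 ✓
   4) LOAD T3:  M=5  r_T3=5
   5) CAS  T3:  M=6  r_T3=5 ✓
   6) CAS  T0:  M=6  r_T0=4 ✗
   7) LOAD T2:  M=6  r_T2=6
   8) LOAD T1:  M=6  r_T1=6
   9) LOAD T0:  M=6  r_T0=6
  10) CAS  T0:  M=7  r_T0=6 ✓
  11) CAS  T1:  M=7  r_T1=6 ✗
  12) LOAD T0:  M=7  r_T0=7
  13) CAS  T0:  M=8  r_T0=7 ✓
  14) CAS  T2:  M=8  r_T2=6 ✗

B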